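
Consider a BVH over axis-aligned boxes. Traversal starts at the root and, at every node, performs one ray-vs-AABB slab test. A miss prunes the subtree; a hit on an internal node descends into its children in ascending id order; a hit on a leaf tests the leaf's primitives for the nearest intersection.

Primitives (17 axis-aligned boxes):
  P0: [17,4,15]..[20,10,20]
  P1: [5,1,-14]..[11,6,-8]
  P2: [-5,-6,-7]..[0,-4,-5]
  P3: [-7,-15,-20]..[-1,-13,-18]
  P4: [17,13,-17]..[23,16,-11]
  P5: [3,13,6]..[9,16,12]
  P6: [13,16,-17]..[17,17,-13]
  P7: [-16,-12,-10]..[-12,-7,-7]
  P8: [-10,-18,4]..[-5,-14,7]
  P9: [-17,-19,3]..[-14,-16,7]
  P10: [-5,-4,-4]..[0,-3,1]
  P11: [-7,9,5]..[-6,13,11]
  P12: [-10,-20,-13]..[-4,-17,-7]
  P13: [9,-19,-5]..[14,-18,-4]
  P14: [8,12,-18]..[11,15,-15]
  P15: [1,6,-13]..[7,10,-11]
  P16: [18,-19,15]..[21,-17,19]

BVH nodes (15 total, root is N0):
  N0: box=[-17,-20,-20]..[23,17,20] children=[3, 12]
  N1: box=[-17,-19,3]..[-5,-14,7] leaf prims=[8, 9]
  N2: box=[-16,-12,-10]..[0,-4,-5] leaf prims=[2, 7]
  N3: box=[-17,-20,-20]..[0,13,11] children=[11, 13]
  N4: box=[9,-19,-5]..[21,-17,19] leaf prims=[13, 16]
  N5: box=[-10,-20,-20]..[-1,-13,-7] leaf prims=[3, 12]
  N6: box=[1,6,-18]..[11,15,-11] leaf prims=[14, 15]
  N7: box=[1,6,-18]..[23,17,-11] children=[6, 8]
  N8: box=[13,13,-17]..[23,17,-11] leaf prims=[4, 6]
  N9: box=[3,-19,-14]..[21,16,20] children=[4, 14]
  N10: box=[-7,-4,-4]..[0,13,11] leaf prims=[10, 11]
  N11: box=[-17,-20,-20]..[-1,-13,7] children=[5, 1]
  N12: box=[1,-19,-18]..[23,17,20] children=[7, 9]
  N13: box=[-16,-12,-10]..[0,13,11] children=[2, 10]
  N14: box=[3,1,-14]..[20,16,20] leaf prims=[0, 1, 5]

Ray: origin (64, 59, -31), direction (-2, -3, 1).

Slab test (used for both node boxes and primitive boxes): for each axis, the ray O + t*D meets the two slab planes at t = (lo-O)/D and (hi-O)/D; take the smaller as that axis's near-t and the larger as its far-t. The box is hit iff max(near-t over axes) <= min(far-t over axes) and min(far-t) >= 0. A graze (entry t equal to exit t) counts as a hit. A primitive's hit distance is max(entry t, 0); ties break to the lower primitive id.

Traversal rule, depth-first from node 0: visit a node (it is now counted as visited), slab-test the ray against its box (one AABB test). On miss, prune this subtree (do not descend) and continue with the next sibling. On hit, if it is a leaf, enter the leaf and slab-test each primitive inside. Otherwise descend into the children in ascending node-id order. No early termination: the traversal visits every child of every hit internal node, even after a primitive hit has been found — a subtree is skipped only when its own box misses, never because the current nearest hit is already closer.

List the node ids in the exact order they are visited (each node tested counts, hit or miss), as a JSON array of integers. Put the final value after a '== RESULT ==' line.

Traverse from the root:
N0 x:[41/2,81/2] y:[14,79/3] z:[11,51] -> hit [41/2,79/3], descend [3, 12]
  N3 x:[32,81/2] y:[46/3,79/3] z:[11,42] -> miss, prune
  N12 x:[41/2,63/2] y:[14,26] z:[13,51] -> hit [41/2,26], descend [7, 9]
    N7 x:[41/2,63/2] y:[14,53/3] z:[13,20] -> miss, prune
    N9 x:[43/2,61/2] y:[43/3,26] z:[17,51] -> hit [43/2,26], descend [4, 14]
      N4 x:[43/2,55/2] y:[76/3,26] z:[26,50] -> hit [26,26] leaf, test {P13@t=26, P16(miss)}
      N14 x:[22,61/2] y:[43/3,58/3] z:[17,51] -> miss, prune

7 AABB tests over nodes [0, 3, 12, 7, 9, 4, 14]; 1 leaf entered; closest P13.

== RESULT ==
[0, 3, 12, 7, 9, 4, 14]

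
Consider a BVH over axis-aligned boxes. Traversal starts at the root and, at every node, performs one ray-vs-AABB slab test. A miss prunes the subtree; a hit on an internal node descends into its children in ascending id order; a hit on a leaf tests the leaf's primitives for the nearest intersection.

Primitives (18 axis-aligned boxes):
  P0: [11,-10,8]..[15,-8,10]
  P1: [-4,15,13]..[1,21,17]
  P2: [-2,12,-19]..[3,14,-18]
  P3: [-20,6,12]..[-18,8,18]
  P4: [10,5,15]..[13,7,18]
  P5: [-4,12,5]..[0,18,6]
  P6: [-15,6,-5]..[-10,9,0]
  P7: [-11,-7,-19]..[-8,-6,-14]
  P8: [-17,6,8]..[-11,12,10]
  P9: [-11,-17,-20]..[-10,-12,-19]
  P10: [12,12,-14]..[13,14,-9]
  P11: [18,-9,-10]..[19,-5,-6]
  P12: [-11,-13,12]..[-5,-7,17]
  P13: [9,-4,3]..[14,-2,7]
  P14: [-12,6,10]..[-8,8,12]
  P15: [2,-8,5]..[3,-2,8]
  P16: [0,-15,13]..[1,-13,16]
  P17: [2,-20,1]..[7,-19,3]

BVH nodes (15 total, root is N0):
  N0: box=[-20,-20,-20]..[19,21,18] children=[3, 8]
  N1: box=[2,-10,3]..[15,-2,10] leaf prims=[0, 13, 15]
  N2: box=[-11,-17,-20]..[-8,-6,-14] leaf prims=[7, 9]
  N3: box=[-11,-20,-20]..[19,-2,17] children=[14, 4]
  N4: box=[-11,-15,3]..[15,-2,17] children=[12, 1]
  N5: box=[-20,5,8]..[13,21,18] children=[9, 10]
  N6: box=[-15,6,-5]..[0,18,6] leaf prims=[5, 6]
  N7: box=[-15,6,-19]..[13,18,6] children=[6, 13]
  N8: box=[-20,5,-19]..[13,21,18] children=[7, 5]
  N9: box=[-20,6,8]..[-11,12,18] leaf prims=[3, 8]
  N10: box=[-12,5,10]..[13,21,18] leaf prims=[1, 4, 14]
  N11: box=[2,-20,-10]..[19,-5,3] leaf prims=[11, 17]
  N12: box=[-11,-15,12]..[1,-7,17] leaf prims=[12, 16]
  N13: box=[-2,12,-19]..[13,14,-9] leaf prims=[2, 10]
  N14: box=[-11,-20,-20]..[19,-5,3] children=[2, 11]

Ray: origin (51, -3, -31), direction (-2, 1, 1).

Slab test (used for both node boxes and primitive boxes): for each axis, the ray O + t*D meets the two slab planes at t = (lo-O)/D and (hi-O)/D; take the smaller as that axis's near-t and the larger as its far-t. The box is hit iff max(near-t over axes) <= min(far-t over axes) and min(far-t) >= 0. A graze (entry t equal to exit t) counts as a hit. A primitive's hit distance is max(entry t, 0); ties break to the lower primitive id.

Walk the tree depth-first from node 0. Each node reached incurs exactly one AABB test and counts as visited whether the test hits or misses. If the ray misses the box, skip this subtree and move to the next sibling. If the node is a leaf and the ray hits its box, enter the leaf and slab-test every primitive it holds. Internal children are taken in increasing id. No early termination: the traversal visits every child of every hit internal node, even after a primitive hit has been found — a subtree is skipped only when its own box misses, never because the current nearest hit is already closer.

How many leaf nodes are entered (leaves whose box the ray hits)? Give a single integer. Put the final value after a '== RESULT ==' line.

Walk:
N0 x:[16,71/2] y:[-17,24] z:[11,49] -> hit [16,24], descend [3, 8]
  N3 x:[16,31] y:[-17,1] z:[11,48] -> miss, prune
  N8 x:[19,71/2] y:[8,24] z:[12,49] -> hit [19,24], descend [5, 7]
    N5 x:[19,71/2] y:[8,24] z:[39,49] -> miss, prune
    N7 x:[19,33] y:[9,21] z:[12,37] -> hit [19,21], descend [6, 13]
      N6 x:[51/2,33] y:[9,21] z:[26,37] -> miss, prune
      N13 x:[19,53/2] y:[15,17] z:[12,22] -> miss, prune

order=[0, 3, 8, 5, 7, 6, 13]  |boxes|=7  |leaves|=0  hit=miss

== RESULT ==
0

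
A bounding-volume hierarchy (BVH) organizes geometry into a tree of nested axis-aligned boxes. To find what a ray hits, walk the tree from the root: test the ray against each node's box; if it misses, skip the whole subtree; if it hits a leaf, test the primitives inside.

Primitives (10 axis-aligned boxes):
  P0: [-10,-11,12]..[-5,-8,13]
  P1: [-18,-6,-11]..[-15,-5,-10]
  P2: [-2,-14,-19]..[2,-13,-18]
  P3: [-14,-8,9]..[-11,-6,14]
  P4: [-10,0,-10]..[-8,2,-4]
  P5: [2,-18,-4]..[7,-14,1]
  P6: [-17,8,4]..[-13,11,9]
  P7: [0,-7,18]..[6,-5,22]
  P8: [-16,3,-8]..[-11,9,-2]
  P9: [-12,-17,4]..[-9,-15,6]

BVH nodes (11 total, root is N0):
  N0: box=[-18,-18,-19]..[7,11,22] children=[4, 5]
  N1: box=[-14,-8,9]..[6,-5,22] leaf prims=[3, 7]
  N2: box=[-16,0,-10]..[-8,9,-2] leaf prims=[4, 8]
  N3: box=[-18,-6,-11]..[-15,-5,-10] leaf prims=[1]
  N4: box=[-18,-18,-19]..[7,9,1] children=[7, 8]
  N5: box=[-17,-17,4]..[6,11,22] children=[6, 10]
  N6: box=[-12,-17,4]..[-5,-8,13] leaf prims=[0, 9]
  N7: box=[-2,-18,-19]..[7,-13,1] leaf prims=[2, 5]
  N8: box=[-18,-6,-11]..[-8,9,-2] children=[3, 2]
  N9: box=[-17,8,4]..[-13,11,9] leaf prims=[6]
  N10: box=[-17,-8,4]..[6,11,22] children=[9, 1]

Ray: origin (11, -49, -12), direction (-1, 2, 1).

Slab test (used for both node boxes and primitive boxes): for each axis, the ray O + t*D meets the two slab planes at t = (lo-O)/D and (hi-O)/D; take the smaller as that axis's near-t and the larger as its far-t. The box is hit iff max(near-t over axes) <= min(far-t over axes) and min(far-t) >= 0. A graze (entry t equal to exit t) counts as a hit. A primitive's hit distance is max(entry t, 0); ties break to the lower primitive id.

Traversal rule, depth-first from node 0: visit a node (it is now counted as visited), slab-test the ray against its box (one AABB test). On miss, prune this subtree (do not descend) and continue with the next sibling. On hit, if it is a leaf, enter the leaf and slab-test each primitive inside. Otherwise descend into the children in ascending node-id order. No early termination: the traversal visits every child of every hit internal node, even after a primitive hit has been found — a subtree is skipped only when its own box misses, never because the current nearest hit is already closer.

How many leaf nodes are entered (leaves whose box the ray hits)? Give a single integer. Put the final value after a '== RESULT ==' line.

Walk:
N0 x:[4,29] y:[31/2,30] z:[-7,34] -> hit [31/2,29], descend [4, 5]
  N4 x:[4,29] y:[31/2,29] z:[-7,13] -> miss, prune
  N5 x:[5,28] y:[16,30] z:[16,34] -> hit [16,28], descend [6, 10]
    N6 x:[16,23] y:[16,41/2] z:[16,25] -> hit [16,41/2] leaf, test {P0(miss), P9(miss)}
    N10 x:[5,28] y:[41/2,30] z:[16,34] -> hit [41/2,28], descend [1, 9]
      N1 x:[5,25] y:[41/2,22] z:[21,34] -> hit [21,22] leaf, test {P3(miss), P7(miss)}
      N9 x:[24,28] y:[57/2,30] z:[16,21] -> miss, prune

Summary -> nodes [0, 4, 5, 6, 10, 1, 9]; box-tests=7; leaf-entries=2; first=miss

== RESULT ==
2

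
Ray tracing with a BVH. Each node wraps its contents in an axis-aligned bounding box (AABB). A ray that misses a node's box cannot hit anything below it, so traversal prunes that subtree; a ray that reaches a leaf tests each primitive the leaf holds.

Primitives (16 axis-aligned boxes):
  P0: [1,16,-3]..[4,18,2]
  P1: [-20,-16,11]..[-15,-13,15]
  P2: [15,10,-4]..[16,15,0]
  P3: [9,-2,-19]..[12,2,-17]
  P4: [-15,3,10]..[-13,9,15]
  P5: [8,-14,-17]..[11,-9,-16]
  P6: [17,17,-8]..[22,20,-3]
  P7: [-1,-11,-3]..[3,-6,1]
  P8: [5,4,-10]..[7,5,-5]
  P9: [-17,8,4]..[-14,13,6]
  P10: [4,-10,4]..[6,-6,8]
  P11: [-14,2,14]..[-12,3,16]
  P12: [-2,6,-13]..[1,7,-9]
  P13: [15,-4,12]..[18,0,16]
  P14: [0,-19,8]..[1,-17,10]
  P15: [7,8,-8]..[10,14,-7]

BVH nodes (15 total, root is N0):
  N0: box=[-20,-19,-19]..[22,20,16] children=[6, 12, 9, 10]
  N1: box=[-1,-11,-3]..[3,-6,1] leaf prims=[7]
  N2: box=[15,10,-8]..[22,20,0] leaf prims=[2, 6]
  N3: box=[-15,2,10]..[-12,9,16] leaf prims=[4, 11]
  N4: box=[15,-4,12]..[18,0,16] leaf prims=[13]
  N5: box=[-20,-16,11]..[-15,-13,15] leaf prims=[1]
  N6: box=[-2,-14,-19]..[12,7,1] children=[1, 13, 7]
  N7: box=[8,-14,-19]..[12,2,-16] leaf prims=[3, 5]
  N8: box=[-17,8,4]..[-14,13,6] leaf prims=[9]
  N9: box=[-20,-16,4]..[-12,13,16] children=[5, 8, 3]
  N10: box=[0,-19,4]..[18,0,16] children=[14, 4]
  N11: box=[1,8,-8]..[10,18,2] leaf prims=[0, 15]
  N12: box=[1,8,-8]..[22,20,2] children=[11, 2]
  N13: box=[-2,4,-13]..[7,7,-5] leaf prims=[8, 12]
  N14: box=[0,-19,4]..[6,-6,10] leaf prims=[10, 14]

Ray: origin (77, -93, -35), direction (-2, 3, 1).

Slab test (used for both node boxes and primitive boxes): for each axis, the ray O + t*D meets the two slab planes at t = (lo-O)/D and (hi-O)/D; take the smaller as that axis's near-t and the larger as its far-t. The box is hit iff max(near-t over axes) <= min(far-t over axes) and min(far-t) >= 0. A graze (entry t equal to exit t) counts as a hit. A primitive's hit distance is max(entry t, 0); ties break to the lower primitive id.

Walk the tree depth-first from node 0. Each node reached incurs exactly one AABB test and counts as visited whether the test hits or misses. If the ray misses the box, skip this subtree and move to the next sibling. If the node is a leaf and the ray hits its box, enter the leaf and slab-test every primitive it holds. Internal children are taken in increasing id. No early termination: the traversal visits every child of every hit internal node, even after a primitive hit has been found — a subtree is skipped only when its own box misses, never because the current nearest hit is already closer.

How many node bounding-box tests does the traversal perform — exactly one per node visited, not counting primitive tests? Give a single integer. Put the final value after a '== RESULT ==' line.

Trace the traversal:
N0 x:[55/2,97/2] y:[74/3,113/3] z:[16,51] -> hit [55/2,113/3], descend [6, 9, 10, 12]
  N6 x:[65/2,79/2] y:[79/3,100/3] z:[16,36] -> hit [65/2,100/3], descend [1, 7, 13]
    N1 x:[37,39] y:[82/3,29] z:[32,36] -> miss, prune
    N7 x:[65/2,69/2] y:[79/3,95/3] z:[16,19] -> miss, prune
    N13 x:[35,79/2] y:[97/3,100/3] z:[22,30] -> miss, prune
  N9 x:[89/2,97/2] y:[77/3,106/3] z:[39,51] -> miss, prune
  N10 x:[59/2,77/2] y:[74/3,31] z:[39,51] -> miss, prune
  N12 x:[55/2,38] y:[101/3,113/3] z:[27,37] -> hit [101/3,37], descend [2, 11]
    N2 x:[55/2,31] y:[103/3,113/3] z:[27,35] -> miss, prune
    N11 x:[67/2,38] y:[101/3,37] z:[27,37] -> hit [101/3,37] leaf, test {P0@t=73/2, P15(miss)}

Visited [0, 6, 1, 7, 13, 9, 10, 12, 2, 11]. Tests: 10 box, 1 leaf. Nearest: P0.

== RESULT ==
10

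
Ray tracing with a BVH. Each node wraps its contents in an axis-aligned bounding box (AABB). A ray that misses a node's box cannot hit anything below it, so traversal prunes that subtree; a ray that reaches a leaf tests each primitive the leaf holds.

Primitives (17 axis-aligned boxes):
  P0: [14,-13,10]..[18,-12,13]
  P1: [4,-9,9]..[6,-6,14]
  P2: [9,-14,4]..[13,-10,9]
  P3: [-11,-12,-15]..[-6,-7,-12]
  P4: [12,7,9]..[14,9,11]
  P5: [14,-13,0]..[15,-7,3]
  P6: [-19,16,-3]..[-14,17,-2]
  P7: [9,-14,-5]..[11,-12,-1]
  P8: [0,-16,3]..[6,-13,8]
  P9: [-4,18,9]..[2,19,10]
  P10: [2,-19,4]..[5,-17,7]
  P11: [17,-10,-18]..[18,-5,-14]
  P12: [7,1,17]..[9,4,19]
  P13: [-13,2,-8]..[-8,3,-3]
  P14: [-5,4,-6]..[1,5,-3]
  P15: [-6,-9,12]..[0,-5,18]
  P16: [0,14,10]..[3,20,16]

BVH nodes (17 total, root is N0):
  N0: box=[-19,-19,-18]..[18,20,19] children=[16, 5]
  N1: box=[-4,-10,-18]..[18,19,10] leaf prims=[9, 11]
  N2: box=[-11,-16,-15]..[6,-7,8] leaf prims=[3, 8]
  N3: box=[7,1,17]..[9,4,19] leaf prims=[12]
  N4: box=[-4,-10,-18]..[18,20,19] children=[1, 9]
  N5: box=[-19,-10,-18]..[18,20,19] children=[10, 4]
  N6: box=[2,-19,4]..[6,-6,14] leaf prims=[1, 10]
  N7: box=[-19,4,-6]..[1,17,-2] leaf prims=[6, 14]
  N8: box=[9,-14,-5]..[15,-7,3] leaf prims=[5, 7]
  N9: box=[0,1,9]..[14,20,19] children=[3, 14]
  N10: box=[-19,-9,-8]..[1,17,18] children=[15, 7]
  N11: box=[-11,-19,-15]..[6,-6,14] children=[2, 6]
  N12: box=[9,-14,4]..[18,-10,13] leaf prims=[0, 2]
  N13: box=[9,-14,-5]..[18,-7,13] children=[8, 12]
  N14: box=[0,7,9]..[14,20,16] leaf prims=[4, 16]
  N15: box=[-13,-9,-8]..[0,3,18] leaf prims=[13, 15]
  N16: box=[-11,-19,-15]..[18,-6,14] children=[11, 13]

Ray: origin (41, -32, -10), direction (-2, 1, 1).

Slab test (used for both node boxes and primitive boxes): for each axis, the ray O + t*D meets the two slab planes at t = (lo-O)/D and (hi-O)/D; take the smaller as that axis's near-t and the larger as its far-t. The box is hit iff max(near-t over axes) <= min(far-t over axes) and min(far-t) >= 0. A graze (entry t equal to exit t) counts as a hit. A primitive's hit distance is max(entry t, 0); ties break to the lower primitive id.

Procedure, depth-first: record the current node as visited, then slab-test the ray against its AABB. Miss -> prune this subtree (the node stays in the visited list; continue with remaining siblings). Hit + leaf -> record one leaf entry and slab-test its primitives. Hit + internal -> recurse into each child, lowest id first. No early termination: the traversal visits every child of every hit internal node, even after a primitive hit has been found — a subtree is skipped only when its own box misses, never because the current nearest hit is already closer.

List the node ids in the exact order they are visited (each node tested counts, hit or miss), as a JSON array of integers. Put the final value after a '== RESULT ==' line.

Traverse from the root:
N0 x:[23/2,30] y:[13,52] z:[-8,29] -> hit [13,29], descend [5, 16]
  N5 x:[23/2,30] y:[22,52] z:[-8,29] -> hit [22,29], descend [4, 10]
    N4 x:[23/2,45/2] y:[22,52] z:[-8,29] -> hit [22,45/2], descend [1, 9]
      N1 x:[23/2,45/2] y:[22,51] z:[-8,20] -> miss, prune
      N9 x:[27/2,41/2] y:[33,52] z:[19,29] -> miss, prune
    N10 x:[20,30] y:[23,49] z:[2,28] -> hit [23,28], descend [7, 15]
      N7 x:[20,30] y:[36,49] z:[4,8] -> miss, prune
      N15 x:[41/2,27] y:[23,35] z:[2,28] -> hit [23,27] leaf, test {P13(miss), P15@t=23}
  N16 x:[23/2,26] y:[13,26] z:[-5,24] -> hit [13,24], descend [11, 13]
    N11 x:[35/2,26] y:[13,26] z:[-5,24] -> hit [35/2,24], descend [2, 6]
      N2 x:[35/2,26] y:[16,25] z:[-5,18] -> hit [35/2,18] leaf, test {P3(miss), P8@t=35/2}
      N6 x:[35/2,39/2] y:[13,26] z:[14,24] -> hit [35/2,39/2] leaf, test {P1(miss), P10(miss)}
    N13 x:[23/2,16] y:[18,25] z:[5,23] -> miss, prune

Summary -> nodes [0, 5, 4, 1, 9, 10, 7, 15, 16, 11, 2, 6, 13]; box-tests=13; leaf-entries=3; first=P8

== RESULT ==
[0, 5, 4, 1, 9, 10, 7, 15, 16, 11, 2, 6, 13]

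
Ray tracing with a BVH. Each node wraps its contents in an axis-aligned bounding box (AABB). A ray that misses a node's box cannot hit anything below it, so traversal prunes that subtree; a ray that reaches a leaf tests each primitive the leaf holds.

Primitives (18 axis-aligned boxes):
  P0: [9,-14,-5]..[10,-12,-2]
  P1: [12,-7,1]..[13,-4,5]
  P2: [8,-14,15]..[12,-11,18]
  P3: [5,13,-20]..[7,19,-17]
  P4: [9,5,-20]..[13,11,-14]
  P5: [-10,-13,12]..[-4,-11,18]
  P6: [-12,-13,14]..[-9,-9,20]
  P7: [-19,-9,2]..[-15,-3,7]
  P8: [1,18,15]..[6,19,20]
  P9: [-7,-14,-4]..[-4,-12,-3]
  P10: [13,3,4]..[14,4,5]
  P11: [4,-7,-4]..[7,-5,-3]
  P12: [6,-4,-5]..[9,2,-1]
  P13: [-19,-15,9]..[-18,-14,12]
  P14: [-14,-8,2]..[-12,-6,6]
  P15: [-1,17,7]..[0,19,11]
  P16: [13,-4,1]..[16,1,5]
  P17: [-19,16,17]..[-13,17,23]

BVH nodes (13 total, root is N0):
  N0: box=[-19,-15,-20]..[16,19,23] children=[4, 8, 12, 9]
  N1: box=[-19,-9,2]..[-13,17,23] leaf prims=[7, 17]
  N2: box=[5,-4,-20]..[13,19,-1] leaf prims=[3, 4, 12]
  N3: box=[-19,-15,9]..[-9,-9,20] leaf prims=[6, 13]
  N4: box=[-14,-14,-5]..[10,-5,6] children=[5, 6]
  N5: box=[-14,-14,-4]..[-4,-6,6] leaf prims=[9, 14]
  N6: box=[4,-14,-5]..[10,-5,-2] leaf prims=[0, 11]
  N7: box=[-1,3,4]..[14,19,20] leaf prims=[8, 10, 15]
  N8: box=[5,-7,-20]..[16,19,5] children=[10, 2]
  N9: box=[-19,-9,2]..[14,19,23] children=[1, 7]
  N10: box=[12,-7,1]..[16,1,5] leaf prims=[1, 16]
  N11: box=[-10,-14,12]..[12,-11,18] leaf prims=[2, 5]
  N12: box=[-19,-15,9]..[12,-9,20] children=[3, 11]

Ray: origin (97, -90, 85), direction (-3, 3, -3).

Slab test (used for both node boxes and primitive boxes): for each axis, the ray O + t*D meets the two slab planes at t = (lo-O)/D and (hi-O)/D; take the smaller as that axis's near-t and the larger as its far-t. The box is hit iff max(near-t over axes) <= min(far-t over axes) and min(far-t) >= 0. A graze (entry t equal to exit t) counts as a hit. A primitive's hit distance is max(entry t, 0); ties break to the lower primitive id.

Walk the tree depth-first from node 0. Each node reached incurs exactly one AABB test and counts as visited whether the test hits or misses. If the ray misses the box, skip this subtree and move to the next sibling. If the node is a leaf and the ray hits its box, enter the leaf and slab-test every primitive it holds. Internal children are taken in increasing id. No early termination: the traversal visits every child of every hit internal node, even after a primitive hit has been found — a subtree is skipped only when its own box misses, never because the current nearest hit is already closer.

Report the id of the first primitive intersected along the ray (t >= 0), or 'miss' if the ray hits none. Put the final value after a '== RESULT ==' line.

Walk:
N0 x:[27,116/3] y:[25,109/3] z:[62/3,35] -> hit [27,35], descend [4, 8, 9, 12]
  N4 x:[29,37] y:[76/3,85/3] z:[79/3,30] -> miss, prune
  N8 x:[27,92/3] y:[83/3,109/3] z:[80/3,35] -> hit [83/3,92/3], descend [2, 10]
    N2 x:[28,92/3] y:[86/3,109/3] z:[86/3,35] -> hit [86/3,92/3] leaf, test {P3(miss), P4(miss), P12@t=88/3}
    N10 x:[27,85/3] y:[83/3,91/3] z:[80/3,28] -> hit [83/3,28] leaf, test {P1@t=28, P16(miss)}
  N9 x:[83/3,116/3] y:[27,109/3] z:[62/3,83/3] -> hit [83/3,83/3], descend [1, 7]
    N1 x:[110/3,116/3] y:[27,107/3] z:[62/3,83/3] -> miss, prune
    N7 x:[83/3,98/3] y:[31,109/3] z:[65/3,27] -> miss, prune
  N12 x:[85/3,116/3] y:[25,27] z:[65/3,76/3] -> miss, prune

Visited [0, 4, 8, 2, 10, 9, 1, 7, 12]. Tests: 9 box, 2 leaf. Nearest: P1.

== RESULT ==
1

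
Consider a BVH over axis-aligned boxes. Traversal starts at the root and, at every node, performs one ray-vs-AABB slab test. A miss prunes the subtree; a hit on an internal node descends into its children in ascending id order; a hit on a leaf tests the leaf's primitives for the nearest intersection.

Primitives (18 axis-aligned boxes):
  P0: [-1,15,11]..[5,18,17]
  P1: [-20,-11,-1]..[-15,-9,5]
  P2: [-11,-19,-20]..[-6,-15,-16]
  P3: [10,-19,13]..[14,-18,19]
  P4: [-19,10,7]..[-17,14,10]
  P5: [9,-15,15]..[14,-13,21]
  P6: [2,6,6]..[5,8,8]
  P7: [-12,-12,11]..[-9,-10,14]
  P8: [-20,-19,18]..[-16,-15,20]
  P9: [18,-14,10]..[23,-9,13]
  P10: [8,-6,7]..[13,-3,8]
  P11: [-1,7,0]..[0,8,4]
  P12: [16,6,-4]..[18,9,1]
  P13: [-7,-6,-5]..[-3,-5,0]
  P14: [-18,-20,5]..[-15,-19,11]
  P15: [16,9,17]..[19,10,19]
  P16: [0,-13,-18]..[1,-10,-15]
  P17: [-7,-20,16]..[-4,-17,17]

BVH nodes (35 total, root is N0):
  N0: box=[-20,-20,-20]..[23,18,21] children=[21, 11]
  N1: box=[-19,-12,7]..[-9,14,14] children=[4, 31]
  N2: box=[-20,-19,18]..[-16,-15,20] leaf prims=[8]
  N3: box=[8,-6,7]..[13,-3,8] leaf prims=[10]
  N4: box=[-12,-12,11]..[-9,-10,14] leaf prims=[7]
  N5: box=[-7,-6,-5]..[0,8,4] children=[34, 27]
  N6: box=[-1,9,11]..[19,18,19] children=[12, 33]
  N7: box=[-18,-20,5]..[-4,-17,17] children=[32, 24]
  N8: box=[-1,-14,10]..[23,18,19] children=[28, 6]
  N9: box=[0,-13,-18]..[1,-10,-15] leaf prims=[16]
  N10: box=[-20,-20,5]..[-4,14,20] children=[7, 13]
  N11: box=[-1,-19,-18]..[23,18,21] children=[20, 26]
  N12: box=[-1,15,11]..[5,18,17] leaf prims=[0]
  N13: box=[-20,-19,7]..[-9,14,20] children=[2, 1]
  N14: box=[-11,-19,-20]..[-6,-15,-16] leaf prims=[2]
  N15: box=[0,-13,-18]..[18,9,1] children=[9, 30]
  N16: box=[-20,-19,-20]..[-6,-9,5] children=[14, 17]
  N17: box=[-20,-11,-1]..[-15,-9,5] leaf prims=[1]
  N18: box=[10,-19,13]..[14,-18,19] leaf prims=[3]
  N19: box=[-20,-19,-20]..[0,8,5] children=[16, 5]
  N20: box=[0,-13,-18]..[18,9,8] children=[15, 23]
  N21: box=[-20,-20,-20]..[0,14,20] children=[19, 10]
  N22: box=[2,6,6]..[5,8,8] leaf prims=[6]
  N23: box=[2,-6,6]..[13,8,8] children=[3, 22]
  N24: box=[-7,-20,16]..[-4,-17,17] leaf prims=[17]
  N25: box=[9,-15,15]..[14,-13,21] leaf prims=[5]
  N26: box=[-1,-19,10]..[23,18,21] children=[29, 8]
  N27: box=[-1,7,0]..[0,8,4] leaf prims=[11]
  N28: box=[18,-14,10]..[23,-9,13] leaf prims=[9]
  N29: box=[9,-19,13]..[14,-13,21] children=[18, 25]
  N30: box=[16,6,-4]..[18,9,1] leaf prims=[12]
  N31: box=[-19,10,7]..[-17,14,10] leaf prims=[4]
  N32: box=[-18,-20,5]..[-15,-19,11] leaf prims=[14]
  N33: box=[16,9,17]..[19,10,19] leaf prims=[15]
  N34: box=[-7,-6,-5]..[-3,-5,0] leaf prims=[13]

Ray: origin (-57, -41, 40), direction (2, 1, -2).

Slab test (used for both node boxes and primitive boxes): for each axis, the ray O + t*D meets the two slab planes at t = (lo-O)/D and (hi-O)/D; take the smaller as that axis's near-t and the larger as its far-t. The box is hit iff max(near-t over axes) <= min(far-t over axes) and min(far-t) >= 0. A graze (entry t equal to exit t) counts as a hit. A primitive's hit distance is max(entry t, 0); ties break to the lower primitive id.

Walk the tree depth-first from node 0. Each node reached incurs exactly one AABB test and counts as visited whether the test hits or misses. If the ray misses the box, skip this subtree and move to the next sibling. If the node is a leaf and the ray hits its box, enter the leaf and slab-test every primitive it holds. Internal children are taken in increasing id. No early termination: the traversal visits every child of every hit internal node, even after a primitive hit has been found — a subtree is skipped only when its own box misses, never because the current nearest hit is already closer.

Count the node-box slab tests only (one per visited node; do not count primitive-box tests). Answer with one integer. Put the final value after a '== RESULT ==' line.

Walk:
N0 x:[37/2,40] y:[21,59] z:[19/2,30] -> hit [21,30], descend [11, 21]
  N11 x:[28,40] y:[22,59] z:[19/2,29] -> hit [28,29], descend [20, 26]
    N20 x:[57/2,75/2] y:[28,50] z:[16,29] -> hit [57/2,29], descend [15, 23]
      N15 x:[57/2,75/2] y:[28,50] z:[39/2,29] -> hit [57/2,29], descend [9, 30]
        N9 x:[57/2,29] y:[28,31] z:[55/2,29] -> hit [57/2,29] leaf, test {P16@t=57/2}
        N30 x:[73/2,75/2] y:[47,50] z:[39/2,22] -> miss, prune
      N23 x:[59/2,35] y:[35,49] z:[16,17] -> miss, prune
    N26 x:[28,40] y:[22,59] z:[19/2,15] -> miss, prune
  N21 x:[37/2,57/2] y:[21,55] z:[10,30] -> hit [21,57/2], descend [10, 19]
    N10 x:[37/2,53/2] y:[21,55] z:[10,35/2] -> miss, prune
    N19 x:[37/2,57/2] y:[22,49] z:[35/2,30] -> hit [22,57/2], descend [5, 16]
      N5 x:[25,57/2] y:[35,49] z:[18,45/2] -> miss, prune
      N16 x:[37/2,51/2] y:[22,32] z:[35/2,30] -> hit [22,51/2], descend [14, 17]
        N14 x:[23,51/2] y:[22,26] z:[28,30] -> miss, prune
        N17 x:[37/2,21] y:[30,32] z:[35/2,41/2] -> miss, prune

Visited [0, 11, 20, 15, 9, 30, 23, 26, 21, 10, 19, 5, 16, 14, 17]. Tests: 15 box, 1 leaf. Nearest: P16.

== RESULT ==
15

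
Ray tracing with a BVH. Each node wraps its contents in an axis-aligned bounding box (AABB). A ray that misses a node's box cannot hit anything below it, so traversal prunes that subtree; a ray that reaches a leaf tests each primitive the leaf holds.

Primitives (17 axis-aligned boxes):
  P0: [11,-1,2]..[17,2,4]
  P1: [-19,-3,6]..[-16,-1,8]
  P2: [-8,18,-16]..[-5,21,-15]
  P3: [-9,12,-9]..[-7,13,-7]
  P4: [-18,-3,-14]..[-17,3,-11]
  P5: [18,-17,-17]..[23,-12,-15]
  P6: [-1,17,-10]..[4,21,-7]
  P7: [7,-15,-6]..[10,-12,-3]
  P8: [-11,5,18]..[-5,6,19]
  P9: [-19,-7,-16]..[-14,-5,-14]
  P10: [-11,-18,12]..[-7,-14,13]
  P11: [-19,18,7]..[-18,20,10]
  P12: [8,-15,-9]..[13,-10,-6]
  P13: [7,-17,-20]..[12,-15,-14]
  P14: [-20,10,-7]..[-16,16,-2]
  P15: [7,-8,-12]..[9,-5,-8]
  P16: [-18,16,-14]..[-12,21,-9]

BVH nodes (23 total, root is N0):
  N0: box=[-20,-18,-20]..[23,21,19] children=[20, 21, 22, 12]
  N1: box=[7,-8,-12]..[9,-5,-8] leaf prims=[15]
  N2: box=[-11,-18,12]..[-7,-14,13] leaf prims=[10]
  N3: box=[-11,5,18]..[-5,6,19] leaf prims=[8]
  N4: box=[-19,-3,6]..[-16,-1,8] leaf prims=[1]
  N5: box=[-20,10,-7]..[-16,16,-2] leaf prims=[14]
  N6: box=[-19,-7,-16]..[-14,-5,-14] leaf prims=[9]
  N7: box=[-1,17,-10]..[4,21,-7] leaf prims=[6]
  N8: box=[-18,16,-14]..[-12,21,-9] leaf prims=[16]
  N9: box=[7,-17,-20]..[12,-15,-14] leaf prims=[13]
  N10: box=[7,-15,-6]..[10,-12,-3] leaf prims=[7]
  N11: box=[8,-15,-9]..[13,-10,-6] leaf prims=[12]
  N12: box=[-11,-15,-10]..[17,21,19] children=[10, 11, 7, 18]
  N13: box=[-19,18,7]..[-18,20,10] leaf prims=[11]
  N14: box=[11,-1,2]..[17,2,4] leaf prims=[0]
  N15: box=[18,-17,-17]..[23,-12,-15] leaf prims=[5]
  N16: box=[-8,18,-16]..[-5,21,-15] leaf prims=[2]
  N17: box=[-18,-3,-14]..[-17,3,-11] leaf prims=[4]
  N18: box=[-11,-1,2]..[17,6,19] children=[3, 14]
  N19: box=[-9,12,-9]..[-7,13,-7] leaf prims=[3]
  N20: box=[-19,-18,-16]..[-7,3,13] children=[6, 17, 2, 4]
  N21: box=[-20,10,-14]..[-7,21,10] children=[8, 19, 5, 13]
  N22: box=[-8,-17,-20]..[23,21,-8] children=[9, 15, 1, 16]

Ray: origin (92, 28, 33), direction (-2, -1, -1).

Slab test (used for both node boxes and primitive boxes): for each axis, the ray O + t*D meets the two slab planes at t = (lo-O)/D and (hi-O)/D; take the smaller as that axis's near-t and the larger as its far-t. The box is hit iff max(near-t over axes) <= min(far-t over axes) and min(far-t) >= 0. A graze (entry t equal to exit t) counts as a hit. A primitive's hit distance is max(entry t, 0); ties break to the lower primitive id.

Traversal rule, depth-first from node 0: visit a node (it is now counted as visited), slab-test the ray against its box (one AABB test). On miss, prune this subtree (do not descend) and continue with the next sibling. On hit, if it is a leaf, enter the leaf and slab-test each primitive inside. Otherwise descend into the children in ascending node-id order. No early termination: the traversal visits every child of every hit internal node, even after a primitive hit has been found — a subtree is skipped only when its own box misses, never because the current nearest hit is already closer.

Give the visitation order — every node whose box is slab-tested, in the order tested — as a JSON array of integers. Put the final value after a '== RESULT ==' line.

Trace the traversal:
N0 x:[69/2,56] y:[7,46] z:[14,53] -> hit [69/2,46], descend [12, 20, 21, 22]
  N12 x:[75/2,103/2] y:[7,43] z:[14,43] -> hit [75/2,43], descend [7, 10, 11, 18]
    N7 x:[44,93/2] y:[7,11] z:[40,43] -> miss, prune
    N10 x:[41,85/2] y:[40,43] z:[36,39] -> miss, prune
    N11 x:[79/2,42] y:[38,43] z:[39,42] -> hit [79/2,42] leaf, test {P12@t=79/2}
    N18 x:[75/2,103/2] y:[22,29] z:[14,31] -> miss, prune
  N20 x:[99/2,111/2] y:[25,46] z:[20,49] -> miss, prune
  N21 x:[99/2,56] y:[7,18] z:[23,47] -> miss, prune
  N22 x:[69/2,50] y:[7,45] z:[41,53] -> hit [41,45], descend [1, 9, 15, 16]
    N1 x:[83/2,85/2] y:[33,36] z:[41,45] -> miss, prune
    N9 x:[40,85/2] y:[43,45] z:[47,53] -> miss, prune
    N15 x:[69/2,37] y:[40,45] z:[48,50] -> miss, prune
    N16 x:[97/2,50] y:[7,10] z:[48,49] -> miss, prune

13 AABB tests over nodes [0, 12, 7, 10, 11, 18, 20, 21, 22, 1, 9, 15, 16]; 1 leaf entered; closest P12.

== RESULT ==
[0, 12, 7, 10, 11, 18, 20, 21, 22, 1, 9, 15, 16]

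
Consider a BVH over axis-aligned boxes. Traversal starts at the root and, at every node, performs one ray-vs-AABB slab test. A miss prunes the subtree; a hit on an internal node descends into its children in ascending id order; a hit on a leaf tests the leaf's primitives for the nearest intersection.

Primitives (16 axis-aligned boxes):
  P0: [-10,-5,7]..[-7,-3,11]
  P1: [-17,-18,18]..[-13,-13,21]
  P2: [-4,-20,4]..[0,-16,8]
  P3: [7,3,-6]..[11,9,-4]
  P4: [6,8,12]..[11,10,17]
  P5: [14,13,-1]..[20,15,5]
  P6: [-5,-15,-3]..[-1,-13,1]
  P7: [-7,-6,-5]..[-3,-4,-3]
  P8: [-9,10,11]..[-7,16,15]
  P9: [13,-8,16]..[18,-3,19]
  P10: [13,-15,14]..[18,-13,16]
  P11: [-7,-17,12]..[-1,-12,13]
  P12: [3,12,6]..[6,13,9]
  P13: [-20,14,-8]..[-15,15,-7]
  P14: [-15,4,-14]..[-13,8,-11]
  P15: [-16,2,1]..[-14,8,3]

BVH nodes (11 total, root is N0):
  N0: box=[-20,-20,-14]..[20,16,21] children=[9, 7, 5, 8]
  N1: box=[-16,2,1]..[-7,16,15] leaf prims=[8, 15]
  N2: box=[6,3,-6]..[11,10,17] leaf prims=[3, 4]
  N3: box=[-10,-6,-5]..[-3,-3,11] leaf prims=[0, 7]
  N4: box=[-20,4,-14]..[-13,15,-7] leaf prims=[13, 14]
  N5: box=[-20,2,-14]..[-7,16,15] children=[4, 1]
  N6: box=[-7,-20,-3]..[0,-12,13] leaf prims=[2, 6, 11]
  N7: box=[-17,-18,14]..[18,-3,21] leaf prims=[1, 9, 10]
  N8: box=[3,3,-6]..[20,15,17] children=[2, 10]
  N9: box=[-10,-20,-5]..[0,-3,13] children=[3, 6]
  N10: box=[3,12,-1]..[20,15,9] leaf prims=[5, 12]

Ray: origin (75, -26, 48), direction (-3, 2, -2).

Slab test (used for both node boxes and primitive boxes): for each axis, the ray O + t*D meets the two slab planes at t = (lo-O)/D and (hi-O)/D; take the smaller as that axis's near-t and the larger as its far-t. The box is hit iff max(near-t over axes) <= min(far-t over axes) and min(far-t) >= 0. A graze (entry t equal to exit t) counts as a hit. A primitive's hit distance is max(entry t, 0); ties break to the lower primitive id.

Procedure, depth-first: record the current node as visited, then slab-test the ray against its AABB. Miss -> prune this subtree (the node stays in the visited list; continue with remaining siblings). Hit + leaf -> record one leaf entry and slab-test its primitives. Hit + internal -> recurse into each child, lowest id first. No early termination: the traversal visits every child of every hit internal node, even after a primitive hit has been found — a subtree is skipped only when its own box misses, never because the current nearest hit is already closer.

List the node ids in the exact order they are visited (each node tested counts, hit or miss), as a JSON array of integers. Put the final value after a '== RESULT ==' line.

Trace the traversal:
N0 x:[55/3,95/3] y:[3,21] z:[27/2,31] -> hit [55/3,21], descend [5, 7, 8, 9]
  N5 x:[82/3,95/3] y:[14,21] z:[33/2,31] -> miss, prune
  N7 x:[19,92/3] y:[4,23/2] z:[27/2,17] -> miss, prune
  N8 x:[55/3,24] y:[29/2,41/2] z:[31/2,27] -> hit [55/3,41/2], descend [2, 10]
    N2 x:[64/3,23] y:[29/2,18] z:[31/2,27] -> miss, prune
    N10 x:[55/3,24] y:[19,41/2] z:[39/2,49/2] -> hit [39/2,41/2] leaf, test {P5(miss), P12(miss)}
  N9 x:[25,85/3] y:[3,23/2] z:[35/2,53/2] -> miss, prune

order=[0, 5, 7, 8, 2, 10, 9]  |boxes|=7  |leaves|=1  hit=miss

== RESULT ==
[0, 5, 7, 8, 2, 10, 9]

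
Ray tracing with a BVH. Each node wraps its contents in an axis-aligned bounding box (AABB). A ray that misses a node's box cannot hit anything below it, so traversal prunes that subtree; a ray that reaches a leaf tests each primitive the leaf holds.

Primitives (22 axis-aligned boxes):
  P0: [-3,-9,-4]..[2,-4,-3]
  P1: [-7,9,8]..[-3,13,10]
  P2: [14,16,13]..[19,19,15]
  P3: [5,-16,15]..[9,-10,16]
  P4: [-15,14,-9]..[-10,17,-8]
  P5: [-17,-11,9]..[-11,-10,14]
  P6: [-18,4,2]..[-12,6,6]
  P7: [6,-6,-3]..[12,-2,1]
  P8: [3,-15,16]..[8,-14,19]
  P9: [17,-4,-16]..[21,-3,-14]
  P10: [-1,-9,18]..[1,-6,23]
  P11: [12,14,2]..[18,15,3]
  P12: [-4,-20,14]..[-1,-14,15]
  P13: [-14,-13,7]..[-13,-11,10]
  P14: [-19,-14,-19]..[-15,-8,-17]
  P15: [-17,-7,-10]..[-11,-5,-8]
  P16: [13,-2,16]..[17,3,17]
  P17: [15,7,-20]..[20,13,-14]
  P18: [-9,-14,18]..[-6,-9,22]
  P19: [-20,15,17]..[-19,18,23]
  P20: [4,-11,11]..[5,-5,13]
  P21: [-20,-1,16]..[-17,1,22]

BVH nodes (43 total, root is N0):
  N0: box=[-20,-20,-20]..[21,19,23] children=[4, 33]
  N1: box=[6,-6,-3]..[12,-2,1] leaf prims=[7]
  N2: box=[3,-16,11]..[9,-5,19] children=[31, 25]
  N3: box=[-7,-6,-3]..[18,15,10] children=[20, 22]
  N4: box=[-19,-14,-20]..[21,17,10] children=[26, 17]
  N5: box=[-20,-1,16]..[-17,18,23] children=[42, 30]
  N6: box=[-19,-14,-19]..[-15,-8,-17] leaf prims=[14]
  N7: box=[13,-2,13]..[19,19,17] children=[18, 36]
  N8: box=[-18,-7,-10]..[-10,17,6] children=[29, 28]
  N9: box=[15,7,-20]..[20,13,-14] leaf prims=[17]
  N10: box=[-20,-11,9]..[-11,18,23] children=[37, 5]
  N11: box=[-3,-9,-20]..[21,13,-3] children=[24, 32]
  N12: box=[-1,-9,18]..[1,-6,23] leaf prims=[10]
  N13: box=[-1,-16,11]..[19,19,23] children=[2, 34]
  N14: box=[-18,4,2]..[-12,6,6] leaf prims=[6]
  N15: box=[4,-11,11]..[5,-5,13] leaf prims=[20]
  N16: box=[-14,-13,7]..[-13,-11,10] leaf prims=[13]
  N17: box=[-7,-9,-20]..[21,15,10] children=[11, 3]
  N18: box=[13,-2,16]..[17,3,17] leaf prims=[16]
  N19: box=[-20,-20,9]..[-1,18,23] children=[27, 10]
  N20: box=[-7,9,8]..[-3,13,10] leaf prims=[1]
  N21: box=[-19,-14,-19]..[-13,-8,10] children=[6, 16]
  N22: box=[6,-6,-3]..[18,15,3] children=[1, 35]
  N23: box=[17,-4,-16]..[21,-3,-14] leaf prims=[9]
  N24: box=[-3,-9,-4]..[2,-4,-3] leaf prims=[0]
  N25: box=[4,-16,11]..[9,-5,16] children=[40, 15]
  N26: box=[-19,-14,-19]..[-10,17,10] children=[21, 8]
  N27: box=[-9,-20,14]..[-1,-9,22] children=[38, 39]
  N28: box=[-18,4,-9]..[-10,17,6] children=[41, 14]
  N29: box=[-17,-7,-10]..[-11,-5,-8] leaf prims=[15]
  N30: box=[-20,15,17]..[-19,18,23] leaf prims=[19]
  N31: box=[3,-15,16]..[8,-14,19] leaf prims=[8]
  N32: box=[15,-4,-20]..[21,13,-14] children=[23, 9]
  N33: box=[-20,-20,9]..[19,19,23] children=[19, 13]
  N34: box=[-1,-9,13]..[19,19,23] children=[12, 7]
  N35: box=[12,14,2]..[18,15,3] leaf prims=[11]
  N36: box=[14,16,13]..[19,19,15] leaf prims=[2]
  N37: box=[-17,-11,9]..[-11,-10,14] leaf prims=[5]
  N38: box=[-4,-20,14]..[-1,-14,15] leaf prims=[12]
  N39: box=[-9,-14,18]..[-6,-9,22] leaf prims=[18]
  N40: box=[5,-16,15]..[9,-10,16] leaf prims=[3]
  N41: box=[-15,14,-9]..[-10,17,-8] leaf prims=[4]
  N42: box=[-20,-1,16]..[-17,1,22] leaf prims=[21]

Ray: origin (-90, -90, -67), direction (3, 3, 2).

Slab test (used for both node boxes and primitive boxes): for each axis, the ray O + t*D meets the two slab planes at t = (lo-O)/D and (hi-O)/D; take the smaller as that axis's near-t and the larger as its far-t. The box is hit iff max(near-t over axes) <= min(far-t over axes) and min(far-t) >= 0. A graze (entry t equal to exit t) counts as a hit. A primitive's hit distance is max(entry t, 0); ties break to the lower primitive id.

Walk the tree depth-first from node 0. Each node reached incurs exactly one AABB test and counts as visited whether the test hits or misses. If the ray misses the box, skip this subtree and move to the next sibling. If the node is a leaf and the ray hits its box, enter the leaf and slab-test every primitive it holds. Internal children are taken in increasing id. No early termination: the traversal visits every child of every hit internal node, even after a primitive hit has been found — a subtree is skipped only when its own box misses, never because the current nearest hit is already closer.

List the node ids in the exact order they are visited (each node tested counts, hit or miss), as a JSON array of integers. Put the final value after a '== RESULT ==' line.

Traverse from the root:
N0 x:[70/3,37] y:[70/3,109/3] z:[47/2,45] -> hit [47/2,109/3], descend [4, 33]
  N4 x:[71/3,37] y:[76/3,107/3] z:[47/2,77/2] -> hit [76/3,107/3], descend [17, 26]
    N17 x:[83/3,37] y:[27,35] z:[47/2,77/2] -> hit [83/3,35], descend [3, 11]
      N3 x:[83/3,36] y:[28,35] z:[32,77/2] -> hit [32,35], descend [20, 22]
        N20 x:[83/3,29] y:[33,103/3] z:[75/2,77/2] -> miss, prune
        N22 x:[32,36] y:[28,35] z:[32,35] -> hit [32,35], descend [1, 35]
          N1 x:[32,34] y:[28,88/3] z:[32,34] -> miss, prune
          N35 x:[34,36] y:[104/3,35] z:[69/2,35] -> hit [104/3,35] leaf, test {P11@t=104/3}
      N11 x:[29,37] y:[27,103/3] z:[47/2,32] -> hit [29,32], descend [24, 32]
        N24 x:[29,92/3] y:[27,86/3] z:[63/2,32] -> miss, prune
        N32 x:[35,37] y:[86/3,103/3] z:[47/2,53/2] -> miss, prune
    N26 x:[71/3,80/3] y:[76/3,107/3] z:[24,77/2] -> hit [76/3,80/3], descend [8, 21]
      N8 x:[24,80/3] y:[83/3,107/3] z:[57/2,73/2] -> miss, prune
      N21 x:[71/3,77/3] y:[76/3,82/3] z:[24,77/2] -> hit [76/3,77/3], descend [6, 16]
        N6 x:[71/3,25] y:[76/3,82/3] z:[24,25] -> miss, prune
        N16 x:[76/3,77/3] y:[77/3,79/3] z:[37,77/2] -> miss, prune
  N33 x:[70/3,109/3] y:[70/3,109/3] z:[38,45] -> miss, prune

order=[0, 4, 17, 3, 20, 22, 1, 35, 11, 24, 32, 26, 8, 21, 6, 16, 33]  |boxes|=17  |leaves|=1  hit=P11

== RESULT ==
[0, 4, 17, 3, 20, 22, 1, 35, 11, 24, 32, 26, 8, 21, 6, 16, 33]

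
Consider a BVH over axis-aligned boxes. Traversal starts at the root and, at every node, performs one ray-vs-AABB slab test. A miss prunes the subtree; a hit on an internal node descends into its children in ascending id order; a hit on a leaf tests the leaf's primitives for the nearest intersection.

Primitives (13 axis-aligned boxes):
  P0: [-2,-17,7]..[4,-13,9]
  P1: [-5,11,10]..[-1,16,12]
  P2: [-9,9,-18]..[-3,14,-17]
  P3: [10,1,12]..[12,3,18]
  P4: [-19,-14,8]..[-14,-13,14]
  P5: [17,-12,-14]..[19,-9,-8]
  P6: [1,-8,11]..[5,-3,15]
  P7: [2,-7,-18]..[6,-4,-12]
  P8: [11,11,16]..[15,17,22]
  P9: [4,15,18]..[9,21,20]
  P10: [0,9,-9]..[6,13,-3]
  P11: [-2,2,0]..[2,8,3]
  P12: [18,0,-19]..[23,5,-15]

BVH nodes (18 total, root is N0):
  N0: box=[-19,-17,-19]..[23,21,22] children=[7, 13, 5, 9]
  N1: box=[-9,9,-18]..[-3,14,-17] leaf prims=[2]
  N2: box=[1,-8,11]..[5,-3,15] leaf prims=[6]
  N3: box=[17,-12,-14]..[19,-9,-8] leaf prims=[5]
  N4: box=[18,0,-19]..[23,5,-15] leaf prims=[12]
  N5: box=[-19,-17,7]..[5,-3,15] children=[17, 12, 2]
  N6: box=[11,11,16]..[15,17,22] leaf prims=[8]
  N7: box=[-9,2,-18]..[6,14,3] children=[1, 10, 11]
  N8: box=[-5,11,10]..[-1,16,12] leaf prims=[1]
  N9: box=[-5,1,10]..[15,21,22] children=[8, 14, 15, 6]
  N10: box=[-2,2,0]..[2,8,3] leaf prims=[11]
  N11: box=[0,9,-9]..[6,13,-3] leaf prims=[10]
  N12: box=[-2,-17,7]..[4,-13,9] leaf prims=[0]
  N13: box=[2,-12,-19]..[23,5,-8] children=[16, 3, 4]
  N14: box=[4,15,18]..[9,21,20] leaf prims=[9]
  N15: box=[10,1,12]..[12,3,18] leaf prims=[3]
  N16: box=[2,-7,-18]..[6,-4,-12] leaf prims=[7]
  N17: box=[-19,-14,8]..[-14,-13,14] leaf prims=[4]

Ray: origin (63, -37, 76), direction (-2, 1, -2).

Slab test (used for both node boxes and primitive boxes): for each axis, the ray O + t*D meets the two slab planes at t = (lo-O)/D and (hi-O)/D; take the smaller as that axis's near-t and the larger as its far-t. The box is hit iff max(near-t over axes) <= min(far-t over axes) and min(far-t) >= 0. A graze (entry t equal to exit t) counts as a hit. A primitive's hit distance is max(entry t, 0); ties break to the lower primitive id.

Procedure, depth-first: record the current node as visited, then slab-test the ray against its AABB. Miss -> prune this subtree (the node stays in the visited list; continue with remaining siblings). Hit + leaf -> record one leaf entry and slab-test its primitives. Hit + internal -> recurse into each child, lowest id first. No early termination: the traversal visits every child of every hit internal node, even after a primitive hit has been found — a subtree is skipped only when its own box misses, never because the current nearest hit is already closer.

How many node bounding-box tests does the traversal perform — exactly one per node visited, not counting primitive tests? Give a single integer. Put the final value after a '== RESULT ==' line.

Traverse from the root:
N0 x:[20,41] y:[20,58] z:[27,95/2] -> hit [27,41], descend [5, 7, 9, 13]
  N5 x:[29,41] y:[20,34] z:[61/2,69/2] -> hit [61/2,34], descend [2, 12, 17]
    N2 x:[29,31] y:[29,34] z:[61/2,65/2] -> hit [61/2,31] leaf, test {P6@t=61/2}
    N12 x:[59/2,65/2] y:[20,24] z:[67/2,69/2] -> miss, prune
    N17 x:[77/2,41] y:[23,24] z:[31,34] -> miss, prune
  N7 x:[57/2,36] y:[39,51] z:[73/2,47] -> miss, prune
  N9 x:[24,34] y:[38,58] z:[27,33] -> miss, prune
  N13 x:[20,61/2] y:[25,42] z:[42,95/2] -> miss, prune

order=[0, 5, 2, 12, 17, 7, 9, 13]  |boxes|=8  |leaves|=1  hit=P6

== RESULT ==
8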